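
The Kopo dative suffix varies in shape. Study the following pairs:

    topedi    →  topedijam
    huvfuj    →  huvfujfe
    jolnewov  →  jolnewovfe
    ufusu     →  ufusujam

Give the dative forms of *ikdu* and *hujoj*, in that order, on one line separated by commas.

The suffix is conditioned by the final sound: -fe when the stem ends in a consonant (*huvfuj*, *jolnewov*); -jam when the stem ends in a vowel (*topedi*, *ufusu*).
*ikdu*: final sound = /u/, a vowel → -jam → *ikdujam*.
Since the final sound of *hujoj* is /j/ (a consonant), it takes -fe, giving *hujojfe*.

ikdujam, hujojfe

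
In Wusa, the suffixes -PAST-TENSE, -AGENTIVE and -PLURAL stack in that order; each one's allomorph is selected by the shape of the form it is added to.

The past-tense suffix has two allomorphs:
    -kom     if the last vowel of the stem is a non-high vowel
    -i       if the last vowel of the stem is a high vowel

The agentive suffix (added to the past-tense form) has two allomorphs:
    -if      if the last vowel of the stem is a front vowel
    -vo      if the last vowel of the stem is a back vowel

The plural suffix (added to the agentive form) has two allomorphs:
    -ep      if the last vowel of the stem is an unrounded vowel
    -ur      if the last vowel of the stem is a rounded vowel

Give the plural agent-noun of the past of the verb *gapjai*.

*gapjai* — last vowel /i/ (a high vowel) → -i → *gapjaii*.
Since the last vowel of the past-tense form *gapjaii* is /i/ (a front vowel), it takes -if, giving *gapjaiiif*.
The last vowel of the agentive form *gapjaiiif* is /i/, which is an unrounded vowel, so the plural suffix is -ep, giving *gapjaiiifep*.

gapjaiiifep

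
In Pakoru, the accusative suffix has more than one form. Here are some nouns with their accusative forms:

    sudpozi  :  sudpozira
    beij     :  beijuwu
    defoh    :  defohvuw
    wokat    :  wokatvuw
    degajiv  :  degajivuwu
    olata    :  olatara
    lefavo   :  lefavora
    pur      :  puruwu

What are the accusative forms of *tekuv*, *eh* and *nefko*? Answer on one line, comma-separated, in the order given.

The pattern is voicing of the final sound: -vuw when the stem ends in a voiceless consonant (*defoh*, *wokat*); -uwu when the stem ends in a voiced consonant (*beij*, *degajiv*, *pur*); -ra when the stem ends in a vowel (*sudpozi*, *olata*, *lefavo*).
The final sound of *tekuv* is /v/, which is a voiced consonant, so the suffix is -uwu, giving *tekuvuwu*.
The final sound of *eh* is /h/, which is a voiceless consonant, so the suffix is -vuw, giving *ehvuw*.
*nefko*: final sound = /o/, a vowel → -ra → *nefkora*.

tekuvuwu, ehvuw, nefkora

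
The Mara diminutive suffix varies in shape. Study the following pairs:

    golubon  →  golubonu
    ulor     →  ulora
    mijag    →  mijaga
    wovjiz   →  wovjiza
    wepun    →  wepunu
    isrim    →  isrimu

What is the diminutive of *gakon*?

gakonu

The suffix is conditioned by the final consonant: -u when the stem ends in a nasal (*golubon*, *wepun*, *isrim*); -a when the stem ends in a non-nasal consonant (*ulor*, *mijag*, *wovjiz*).
*gakon* — final consonant /n/ (a nasal) → -u → *gakonu*.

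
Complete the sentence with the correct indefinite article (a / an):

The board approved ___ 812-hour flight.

The indefinite article is chosen by the initial *sound* of the following word, not its spelling.
The number *812* is spoken "eight hundred …", beginning with /eɪt/ — a vowel sound.
So the article is *an*: The board approved an 812-hour flight.

an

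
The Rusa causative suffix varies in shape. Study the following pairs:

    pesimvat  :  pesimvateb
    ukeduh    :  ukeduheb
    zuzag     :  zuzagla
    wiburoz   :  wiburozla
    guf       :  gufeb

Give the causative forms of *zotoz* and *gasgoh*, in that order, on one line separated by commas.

zotozla, gasgoheb

Looking at the final consonant of each stem: -eb when the stem ends in a voiceless consonant (*pesimvat*, *ukeduh*, *guf*); -la when the stem ends in a voiced consonant (*zuzag*, *wiburoz*).
Since the final consonant of *zotoz* is /z/ (voiced), it takes -la, giving *zotozla*.
Since the final consonant of *gasgoh* is /h/ (voiceless), it takes -eb, giving *gasgoheb*.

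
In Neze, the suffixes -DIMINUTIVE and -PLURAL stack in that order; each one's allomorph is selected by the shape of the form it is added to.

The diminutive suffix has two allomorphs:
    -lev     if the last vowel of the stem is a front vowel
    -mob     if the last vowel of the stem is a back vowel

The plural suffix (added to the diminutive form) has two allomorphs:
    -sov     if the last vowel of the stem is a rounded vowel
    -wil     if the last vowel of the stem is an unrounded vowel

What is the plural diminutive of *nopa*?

nopamobsov

*nopa*: last vowel = /a/, a back vowel → -mob → *nopamob*.
The diminutive form *nopamob* — last vowel /o/ (a rounded vowel) → -sov → *nopamobsov*.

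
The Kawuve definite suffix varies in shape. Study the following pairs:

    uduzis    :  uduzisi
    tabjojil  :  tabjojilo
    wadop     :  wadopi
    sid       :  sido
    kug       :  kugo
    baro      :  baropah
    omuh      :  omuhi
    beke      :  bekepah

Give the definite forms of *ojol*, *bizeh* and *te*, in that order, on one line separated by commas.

The suffix is conditioned by the final sound: -i when the stem ends in a voiceless consonant (*uduzis*, *wadop*, *omuh*); -o when the stem ends in a voiced consonant (*tabjojil*, *sid*, *kug*); -pah when the stem ends in a vowel (*baro*, *beke*).
*ojol* — final sound /l/ (a voiced consonant) → -o → *ojolo*.
Since the final sound of *bizeh* is /h/ (a voiceless consonant), it takes -i, giving *bizehi*.
*te* — final sound /e/ (a vowel) → -pah → *tepah*.

ojolo, bizehi, tepah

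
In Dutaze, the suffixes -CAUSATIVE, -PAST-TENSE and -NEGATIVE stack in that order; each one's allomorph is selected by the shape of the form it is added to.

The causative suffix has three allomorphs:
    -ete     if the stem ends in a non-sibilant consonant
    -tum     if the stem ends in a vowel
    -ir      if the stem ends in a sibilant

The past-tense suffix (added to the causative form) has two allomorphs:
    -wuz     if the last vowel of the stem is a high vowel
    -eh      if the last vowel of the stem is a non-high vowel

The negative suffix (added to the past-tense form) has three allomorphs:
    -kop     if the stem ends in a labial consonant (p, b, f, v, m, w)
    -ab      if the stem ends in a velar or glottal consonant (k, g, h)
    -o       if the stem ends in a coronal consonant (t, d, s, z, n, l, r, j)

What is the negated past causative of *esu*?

esutumwuzo

*esu* — final sound /u/ (a vowel) → -tum → *esutum*.
The causative form *esutum*: last vowel = /u/, a high vowel → -wuz → *esutumwuz*.
The past-tense form *esutumwuz*: final consonant = /z/, coronal → -o → *esutumwuzo*.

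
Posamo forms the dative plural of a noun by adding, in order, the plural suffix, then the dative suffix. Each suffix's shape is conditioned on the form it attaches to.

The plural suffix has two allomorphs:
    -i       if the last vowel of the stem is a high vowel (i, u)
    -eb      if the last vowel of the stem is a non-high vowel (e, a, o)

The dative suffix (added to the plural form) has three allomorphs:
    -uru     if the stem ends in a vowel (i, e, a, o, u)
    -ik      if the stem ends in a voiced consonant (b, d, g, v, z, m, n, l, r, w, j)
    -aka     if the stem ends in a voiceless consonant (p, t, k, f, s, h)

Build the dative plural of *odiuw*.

odiuwiuru

*odiuw*: last vowel = /u/, a high vowel → -i → *odiuwi*.
The plural form *odiuwi* — final sound /i/ (a vowel) → -uru → *odiuwiuru*.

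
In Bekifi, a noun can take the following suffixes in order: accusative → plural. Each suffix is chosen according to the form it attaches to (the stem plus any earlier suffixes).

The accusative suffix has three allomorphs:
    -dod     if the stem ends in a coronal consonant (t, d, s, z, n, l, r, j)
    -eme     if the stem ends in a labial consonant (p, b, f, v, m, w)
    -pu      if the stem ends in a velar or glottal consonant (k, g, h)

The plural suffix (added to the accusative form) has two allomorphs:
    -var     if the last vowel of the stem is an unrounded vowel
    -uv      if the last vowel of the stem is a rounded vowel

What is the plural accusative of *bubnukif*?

bubnukifemevar

Since the final consonant of *bubnukif* is /f/ (labial), it takes -eme, giving *bubnukifeme*.
The accusative form *bubnukifeme* — last vowel /e/ (an unrounded vowel) → -var → *bubnukifemevar*.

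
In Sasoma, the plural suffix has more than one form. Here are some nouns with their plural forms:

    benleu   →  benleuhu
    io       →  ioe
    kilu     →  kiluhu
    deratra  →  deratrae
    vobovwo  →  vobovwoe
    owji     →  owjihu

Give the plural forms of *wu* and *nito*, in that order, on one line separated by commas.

wuhu, nitoe

Looking at the last vowel of each stem: -hu when the last vowel of the stem is a high vowel (*benleu*, *kilu*, *owji*); -e when the last vowel of the stem is a non-high vowel (*io*, *deratra*, *vobovwo*).
*wu*: last vowel = /u/, a high vowel → -hu → *wuhu*.
*nito*: last vowel = /o/, a non-high vowel → -e → *nitoe*.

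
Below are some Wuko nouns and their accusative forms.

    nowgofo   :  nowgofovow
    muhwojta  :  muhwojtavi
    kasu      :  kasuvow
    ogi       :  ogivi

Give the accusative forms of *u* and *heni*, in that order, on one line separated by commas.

uvow, henivi

The alternation tracks the last vowel of the stem — -vow when the last vowel of the stem is a rounded vowel (*nowgofo*, *kasu*); -vi when the last vowel of the stem is an unrounded vowel (*muhwojta*, *ogi*).
*u*: last vowel = /u/, a rounded vowel → -vow → *uvow*.
Since the last vowel of *heni* is /i/ (an unrounded vowel), it takes -vi, giving *henivi*.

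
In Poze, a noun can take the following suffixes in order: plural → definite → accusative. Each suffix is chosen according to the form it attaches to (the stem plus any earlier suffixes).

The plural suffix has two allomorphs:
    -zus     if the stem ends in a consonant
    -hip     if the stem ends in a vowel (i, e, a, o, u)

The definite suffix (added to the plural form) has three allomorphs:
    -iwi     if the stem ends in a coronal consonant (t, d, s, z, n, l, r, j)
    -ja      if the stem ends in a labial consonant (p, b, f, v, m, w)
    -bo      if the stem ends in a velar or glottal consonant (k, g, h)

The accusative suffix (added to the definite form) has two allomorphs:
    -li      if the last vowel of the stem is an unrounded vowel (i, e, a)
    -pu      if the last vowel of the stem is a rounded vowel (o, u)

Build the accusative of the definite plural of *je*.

jehipjali

*je*: final sound = /e/, a vowel → -hip → *jehip*.
Since the final consonant of the plural form *jehip* is /p/ (labial), it takes -ja, giving *jehipja*.
The last vowel of the definite form *jehipja* is /a/, which is an unrounded vowel, so the accusative suffix is -li, giving *jehipjali*.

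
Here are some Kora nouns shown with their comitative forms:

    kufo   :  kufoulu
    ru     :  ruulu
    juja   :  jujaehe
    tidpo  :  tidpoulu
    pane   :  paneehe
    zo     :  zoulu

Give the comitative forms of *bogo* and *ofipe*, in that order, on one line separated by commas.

The alternation tracks the last vowel of the stem — -ulu when the last vowel of the stem is a rounded vowel (*kufo*, *ru*, *tidpo*, *zo*); -ehe when the last vowel of the stem is an unrounded vowel (*juja*, *pane*).
Since the last vowel of *bogo* is /o/ (a rounded vowel), it takes -ulu, giving *bogoulu*.
Since the last vowel of *ofipe* is /e/ (an unrounded vowel), it takes -ehe, giving *ofipeehe*.

bogoulu, ofipeehe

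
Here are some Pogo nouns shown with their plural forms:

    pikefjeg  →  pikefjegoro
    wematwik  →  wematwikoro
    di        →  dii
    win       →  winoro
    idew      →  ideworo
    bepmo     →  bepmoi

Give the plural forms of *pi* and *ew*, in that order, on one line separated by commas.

The alternation tracks the final sound of the stem — -oro when the stem ends in a consonant (*pikefjeg*, *wematwik*, *win*, *idew*); -i when the stem ends in a vowel (*di*, *bepmo*).
*pi* — final sound /i/ (a vowel) → -i → *pii*.
The final sound of *ew* is /w/, which is a consonant, so the suffix is -oro, giving *eworo*.

pii, eworo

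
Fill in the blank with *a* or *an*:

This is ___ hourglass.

The indefinite article is chosen by the initial *sound* of the following word, not its spelling.
*hourglass* begins with the sound /aʊ/ (silent h) — a vowel sound.
So the article is *an*: This is an hourglass.

an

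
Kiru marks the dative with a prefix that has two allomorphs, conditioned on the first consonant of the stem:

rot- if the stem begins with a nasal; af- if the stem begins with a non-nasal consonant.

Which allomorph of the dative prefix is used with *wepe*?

*wepe*: first consonant = /w/, non-nasal → af-.

af-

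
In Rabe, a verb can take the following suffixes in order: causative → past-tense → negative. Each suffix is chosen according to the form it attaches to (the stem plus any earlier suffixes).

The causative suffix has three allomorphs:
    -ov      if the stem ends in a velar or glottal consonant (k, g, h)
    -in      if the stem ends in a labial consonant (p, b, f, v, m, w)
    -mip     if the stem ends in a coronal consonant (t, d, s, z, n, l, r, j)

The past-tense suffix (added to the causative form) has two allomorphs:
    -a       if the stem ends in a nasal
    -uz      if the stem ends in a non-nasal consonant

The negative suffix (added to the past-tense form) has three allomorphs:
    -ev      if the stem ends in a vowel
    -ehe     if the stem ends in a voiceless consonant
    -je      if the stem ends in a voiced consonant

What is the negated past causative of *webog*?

webogovuzje

The final consonant of *webog* is /g/, which is velar/glottal, so the causative suffix is -ov, giving *webogov*.
The causative form *webogov* — final consonant /v/ (non-nasal) → -uz → *webogovuz*.
Since the final sound of the past-tense form *webogovuz* is /z/ (a voiced consonant), it takes -je, giving *webogovuzje*.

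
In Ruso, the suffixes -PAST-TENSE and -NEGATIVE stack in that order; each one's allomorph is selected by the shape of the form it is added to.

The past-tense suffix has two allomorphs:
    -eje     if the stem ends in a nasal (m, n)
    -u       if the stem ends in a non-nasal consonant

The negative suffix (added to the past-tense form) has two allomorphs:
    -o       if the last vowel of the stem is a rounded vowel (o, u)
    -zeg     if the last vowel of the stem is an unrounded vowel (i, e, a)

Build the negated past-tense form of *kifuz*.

*kifuz*: final consonant = /z/, non-nasal → -u → *kifuzu*.
The past-tense form *kifuzu* — last vowel /u/ (a rounded vowel) → -o → *kifuzuo*.

kifuzuo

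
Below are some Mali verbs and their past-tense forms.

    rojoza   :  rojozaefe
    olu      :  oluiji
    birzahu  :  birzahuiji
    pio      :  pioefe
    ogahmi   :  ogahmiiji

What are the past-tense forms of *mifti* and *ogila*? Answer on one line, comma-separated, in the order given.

miftiiji, ogilaefe

The alternation tracks the last vowel of the stem — -iji when the last vowel of the stem is a high vowel (*olu*, *birzahu*, *ogahmi*); -efe when the last vowel of the stem is a non-high vowel (*rojoza*, *pio*).
*mifti*: last vowel = /i/, a high vowel → -iji → *miftiiji*.
The last vowel of *ogila* is /a/, which is a non-high vowel, so the suffix is -efe, giving *ogilaefe*.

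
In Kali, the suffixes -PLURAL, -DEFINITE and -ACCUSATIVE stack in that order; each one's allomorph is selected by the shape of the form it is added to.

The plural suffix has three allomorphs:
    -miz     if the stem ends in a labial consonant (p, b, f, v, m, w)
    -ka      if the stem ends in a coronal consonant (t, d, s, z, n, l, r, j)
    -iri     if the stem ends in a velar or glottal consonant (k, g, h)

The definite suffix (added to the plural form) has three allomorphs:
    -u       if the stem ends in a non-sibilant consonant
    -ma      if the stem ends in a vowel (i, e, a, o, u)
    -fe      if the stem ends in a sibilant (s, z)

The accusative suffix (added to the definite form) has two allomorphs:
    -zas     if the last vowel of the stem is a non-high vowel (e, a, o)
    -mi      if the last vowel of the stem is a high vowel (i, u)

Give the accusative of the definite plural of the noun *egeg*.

egegirimazas

Since the final consonant of *egeg* is /g/ (velar/glottal), it takes -iri, giving *egegiri*.
Since the final sound of the plural form *egegiri* is /i/ (a vowel), it takes -ma, giving *egegirima*.
The definite form *egegirima*: last vowel = /a/, a non-high vowel → -zas → *egegirimazas*.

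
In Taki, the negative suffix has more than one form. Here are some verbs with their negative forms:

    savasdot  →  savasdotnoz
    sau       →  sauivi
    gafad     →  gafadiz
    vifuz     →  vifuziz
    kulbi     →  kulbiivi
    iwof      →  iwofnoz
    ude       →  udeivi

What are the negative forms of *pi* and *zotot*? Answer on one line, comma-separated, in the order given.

piivi, zototnoz

The suffix is conditioned by the final sound: -noz when the stem ends in a voiceless consonant (*savasdot*, *iwof*); -iz when the stem ends in a voiced consonant (*gafad*, *vifuz*); -ivi when the stem ends in a vowel (*sau*, *kulbi*, *ude*).
The final sound of *pi* is /i/, which is a vowel, so the suffix is -ivi, giving *piivi*.
*zotot* — final sound /t/ (a voiceless consonant) → -noz → *zototnoz*.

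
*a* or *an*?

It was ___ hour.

an

The indefinite article is chosen by the initial *sound* of the following word, not its spelling.
*hour* begins with the sound /aʊ/ (silent h) — a vowel sound.
So the article is *an*: It was an hour.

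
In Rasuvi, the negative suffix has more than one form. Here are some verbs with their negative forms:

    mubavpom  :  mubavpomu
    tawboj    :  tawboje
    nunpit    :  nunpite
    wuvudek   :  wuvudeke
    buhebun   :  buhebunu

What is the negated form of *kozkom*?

Looking at the final consonant of each stem: -u when the stem ends in a nasal (*mubavpom*, *buhebun*); -e when the stem ends in a non-nasal consonant (*tawboj*, *nunpit*, *wuvudek*).
Since the final consonant of *kozkom* is /m/ (a nasal), it takes -u, giving *kozkomu*.

kozkomu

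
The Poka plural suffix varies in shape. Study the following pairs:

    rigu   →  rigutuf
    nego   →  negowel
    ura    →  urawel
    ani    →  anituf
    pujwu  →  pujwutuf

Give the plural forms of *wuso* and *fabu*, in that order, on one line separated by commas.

The alternation tracks the last vowel of the stem — -tuf when the last vowel of the stem is a high vowel (*rigu*, *ani*, *pujwu*); -wel when the last vowel of the stem is a non-high vowel (*nego*, *ura*).
*wuso*: last vowel = /o/, a non-high vowel → -wel → *wusowel*.
Since the last vowel of *fabu* is /u/ (a high vowel), it takes -tuf, giving *fabutuf*.

wusowel, fabutuf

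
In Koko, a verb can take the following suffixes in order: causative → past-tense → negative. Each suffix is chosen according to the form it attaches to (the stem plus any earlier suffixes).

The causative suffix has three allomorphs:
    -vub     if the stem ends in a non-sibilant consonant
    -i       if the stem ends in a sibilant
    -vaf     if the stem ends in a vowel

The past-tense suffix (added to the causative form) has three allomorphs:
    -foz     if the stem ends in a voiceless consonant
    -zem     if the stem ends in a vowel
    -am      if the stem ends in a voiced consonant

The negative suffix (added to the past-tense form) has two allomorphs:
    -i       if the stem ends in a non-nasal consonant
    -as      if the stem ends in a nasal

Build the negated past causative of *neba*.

nebavaffozi

The final sound of *neba* is /a/, which is a vowel, so the causative suffix is -vaf, giving *nebavaf*.
The causative form *nebavaf*: final sound = /f/, a voiceless consonant → -foz → *nebavaffoz*.
The past-tense form *nebavaffoz* — final consonant /z/ (non-nasal) → -i → *nebavaffozi*.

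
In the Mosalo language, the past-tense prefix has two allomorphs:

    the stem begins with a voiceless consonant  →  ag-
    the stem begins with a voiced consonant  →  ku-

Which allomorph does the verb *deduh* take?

*deduh*: first consonant = /d/, voiced → ku-.

ku-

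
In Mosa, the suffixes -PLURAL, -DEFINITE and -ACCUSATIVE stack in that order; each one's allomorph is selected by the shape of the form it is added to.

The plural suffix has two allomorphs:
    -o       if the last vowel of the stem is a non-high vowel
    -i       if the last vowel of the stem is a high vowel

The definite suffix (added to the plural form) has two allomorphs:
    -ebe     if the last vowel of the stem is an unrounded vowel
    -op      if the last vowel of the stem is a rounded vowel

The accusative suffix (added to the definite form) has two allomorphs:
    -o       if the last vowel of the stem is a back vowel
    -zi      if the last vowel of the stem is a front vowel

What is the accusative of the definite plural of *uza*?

*uza* — last vowel /a/ (a non-high vowel) → -o → *uzao*.
The plural form *uzao*: last vowel = /o/, a rounded vowel → -op → *uzaoop*.
The definite form *uzaoop* — last vowel /o/ (a back vowel) → -o → *uzaoopo*.

uzaoopo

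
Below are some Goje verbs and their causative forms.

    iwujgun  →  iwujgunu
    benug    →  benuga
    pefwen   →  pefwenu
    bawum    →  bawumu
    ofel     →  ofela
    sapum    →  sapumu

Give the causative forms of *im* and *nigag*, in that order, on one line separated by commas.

imu, nigaga

The pattern is nasality of the final consonant: -u when the stem ends in a nasal (*iwujgun*, *pefwen*, *bawum*, *sapum*); -a when the stem ends in a non-nasal consonant (*benug*, *ofel*).
*im*: final consonant = /m/, a nasal → -u → *imu*.
Since the final consonant of *nigag* is /g/ (non-nasal), it takes -a, giving *nigaga*.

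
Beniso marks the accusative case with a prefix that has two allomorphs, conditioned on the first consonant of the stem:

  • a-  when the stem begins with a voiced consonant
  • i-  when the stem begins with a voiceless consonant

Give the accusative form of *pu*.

ipu

The first consonant of *pu* is /p/, which is voiceless, so the prefix is i-, giving *ipu*.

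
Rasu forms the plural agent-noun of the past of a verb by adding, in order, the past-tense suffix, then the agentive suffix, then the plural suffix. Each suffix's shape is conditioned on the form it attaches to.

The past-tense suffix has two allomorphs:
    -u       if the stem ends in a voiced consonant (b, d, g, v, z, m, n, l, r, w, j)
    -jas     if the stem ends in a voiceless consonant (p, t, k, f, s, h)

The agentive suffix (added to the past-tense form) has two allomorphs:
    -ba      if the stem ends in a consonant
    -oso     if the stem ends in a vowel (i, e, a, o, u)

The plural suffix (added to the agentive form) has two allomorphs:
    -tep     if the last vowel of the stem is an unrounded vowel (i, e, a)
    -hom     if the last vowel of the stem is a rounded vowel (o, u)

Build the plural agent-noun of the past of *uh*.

uhjasbatep

*uh*: final consonant = /h/, voiceless → -jas → *uhjas*.
Since the final sound of the past-tense form *uhjas* is /s/ (a consonant), it takes -ba, giving *uhjasba*.
The last vowel of the agentive form *uhjasba* is /a/, which is an unrounded vowel, so the plural suffix is -tep, giving *uhjasbatep*.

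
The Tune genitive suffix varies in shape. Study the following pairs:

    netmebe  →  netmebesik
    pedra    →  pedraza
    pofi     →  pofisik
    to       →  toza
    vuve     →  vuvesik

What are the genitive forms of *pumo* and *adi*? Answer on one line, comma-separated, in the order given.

pumoza, adisik

The alternation tracks the last vowel of the stem — -sik when the last vowel of the stem is a front vowel (*netmebe*, *pofi*, *vuve*); -za when the last vowel of the stem is a back vowel (*pedra*, *to*).
*pumo* — last vowel /o/ (a back vowel) → -za → *pumoza*.
*adi*: last vowel = /i/, a front vowel → -sik → *adisik*.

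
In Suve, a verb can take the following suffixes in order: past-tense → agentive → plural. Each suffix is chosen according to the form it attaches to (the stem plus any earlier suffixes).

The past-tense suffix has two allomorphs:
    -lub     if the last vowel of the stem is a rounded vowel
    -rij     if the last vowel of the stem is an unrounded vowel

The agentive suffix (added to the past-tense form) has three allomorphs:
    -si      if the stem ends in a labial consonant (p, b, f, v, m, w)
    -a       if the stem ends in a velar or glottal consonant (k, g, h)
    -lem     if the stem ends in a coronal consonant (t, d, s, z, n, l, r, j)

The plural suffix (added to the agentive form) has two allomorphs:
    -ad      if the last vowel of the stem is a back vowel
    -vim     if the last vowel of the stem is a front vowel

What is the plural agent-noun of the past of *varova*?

*varova* — last vowel /a/ (an unrounded vowel) → -rij → *varovarij*.
Since the final consonant of the past-tense form *varovarij* is /j/ (coronal), it takes -lem, giving *varovarijlem*.
Since the last vowel of the agentive form *varovarijlem* is /e/ (a front vowel), it takes -vim, giving *varovarijlemvim*.

varovarijlemvim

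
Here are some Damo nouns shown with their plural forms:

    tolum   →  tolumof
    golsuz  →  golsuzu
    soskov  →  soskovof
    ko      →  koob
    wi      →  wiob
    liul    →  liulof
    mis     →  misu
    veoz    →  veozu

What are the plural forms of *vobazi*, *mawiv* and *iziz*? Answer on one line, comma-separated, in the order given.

vobaziob, mawivof, izizu

The pattern is sibilance of the final sound: -u when the stem ends in a sibilant (*golsuz*, *mis*, *veoz*); -of when the stem ends in a non-sibilant consonant (*tolum*, *soskov*, *liul*); -ob when the stem ends in a vowel (*ko*, *wi*).
The final sound of *vobazi* is /i/, which is a vowel, so the suffix is -ob, giving *vobaziob*.
*mawiv*: final sound = /v/, a non-sibilant consonant → -of → *mawivof*.
The final sound of *iziz* is /z/, which is a sibilant, so the suffix is -u, giving *izizu*.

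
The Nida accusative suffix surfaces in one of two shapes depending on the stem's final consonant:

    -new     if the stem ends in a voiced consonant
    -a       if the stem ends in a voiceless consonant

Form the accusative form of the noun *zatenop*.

zatenopa

The final consonant of *zatenop* is /p/, which is voiceless, so the suffix is -a, giving *zatenopa*.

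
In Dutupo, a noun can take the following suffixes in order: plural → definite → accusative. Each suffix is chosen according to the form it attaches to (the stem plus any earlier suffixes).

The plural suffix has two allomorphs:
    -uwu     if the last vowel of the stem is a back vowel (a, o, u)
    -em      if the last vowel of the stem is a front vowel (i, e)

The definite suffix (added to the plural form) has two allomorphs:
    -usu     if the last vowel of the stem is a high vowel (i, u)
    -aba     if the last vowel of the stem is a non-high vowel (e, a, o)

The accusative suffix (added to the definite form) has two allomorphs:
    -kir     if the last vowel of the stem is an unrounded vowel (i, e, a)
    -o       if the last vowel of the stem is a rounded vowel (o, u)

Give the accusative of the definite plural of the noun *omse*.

omseemabakir

*omse* — last vowel /e/ (a front vowel) → -em → *omseem*.
The plural form *omseem* — last vowel /e/ (a non-high vowel) → -aba → *omseemaba*.
The definite form *omseemaba*: last vowel = /a/, an unrounded vowel → -kir → *omseemabakir*.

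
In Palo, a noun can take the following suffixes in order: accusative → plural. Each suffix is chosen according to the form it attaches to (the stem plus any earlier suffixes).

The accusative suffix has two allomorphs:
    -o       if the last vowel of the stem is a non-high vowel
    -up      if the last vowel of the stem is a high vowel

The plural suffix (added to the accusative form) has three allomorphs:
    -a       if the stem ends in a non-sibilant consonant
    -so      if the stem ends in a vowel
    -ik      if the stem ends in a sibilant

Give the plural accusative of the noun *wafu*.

Since the last vowel of *wafu* is /u/ (a high vowel), it takes -up, giving *wafuup*.
The final sound of the accusative form *wafuup* is /p/, which is a non-sibilant consonant, so the plural suffix is -a, giving *wafuupa*.

wafuupa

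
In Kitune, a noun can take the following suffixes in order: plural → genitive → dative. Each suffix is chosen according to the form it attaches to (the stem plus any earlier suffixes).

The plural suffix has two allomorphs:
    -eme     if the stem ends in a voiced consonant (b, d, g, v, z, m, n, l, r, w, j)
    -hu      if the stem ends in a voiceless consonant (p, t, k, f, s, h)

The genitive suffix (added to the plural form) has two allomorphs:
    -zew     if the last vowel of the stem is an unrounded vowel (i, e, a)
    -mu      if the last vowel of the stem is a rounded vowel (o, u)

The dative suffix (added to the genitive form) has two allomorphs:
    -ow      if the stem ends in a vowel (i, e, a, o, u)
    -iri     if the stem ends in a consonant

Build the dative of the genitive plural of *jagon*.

jagonemezewiri

The final consonant of *jagon* is /n/, which is voiced, so the plural suffix is -eme, giving *jagoneme*.
The plural form *jagoneme* — last vowel /e/ (an unrounded vowel) → -zew → *jagonemezew*.
The genitive form *jagonemezew* — final sound /w/ (a consonant) → -iri → *jagonemezewiri*.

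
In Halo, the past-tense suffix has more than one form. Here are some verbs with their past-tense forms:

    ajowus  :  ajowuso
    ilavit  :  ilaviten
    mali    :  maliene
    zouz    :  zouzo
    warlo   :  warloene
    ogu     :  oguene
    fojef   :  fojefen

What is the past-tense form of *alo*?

aloene

The alternation tracks the final sound of the stem — -o when the stem ends in a sibilant (*ajowus*, *zouz*); -en when the stem ends in a non-sibilant consonant (*ilavit*, *fojef*); -ene when the stem ends in a vowel (*mali*, *warlo*, *ogu*).
The final sound of *alo* is /o/, which is a vowel, so the suffix is -ene, giving *aloene*.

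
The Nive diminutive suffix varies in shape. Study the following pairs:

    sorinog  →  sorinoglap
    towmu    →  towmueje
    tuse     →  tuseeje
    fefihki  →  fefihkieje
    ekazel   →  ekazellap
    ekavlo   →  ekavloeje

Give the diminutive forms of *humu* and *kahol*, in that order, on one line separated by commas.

humueje, kahollap

The pattern is consonant vs. vowel: -lap when the stem ends in a consonant (*sorinog*, *ekazel*); -eje when the stem ends in a vowel (*towmu*, *tuse*, *fefihki*, *ekavlo*).
*humu* — final sound /u/ (a vowel) → -eje → *humueje*.
Since the final sound of *kahol* is /l/ (a consonant), it takes -lap, giving *kahollap*.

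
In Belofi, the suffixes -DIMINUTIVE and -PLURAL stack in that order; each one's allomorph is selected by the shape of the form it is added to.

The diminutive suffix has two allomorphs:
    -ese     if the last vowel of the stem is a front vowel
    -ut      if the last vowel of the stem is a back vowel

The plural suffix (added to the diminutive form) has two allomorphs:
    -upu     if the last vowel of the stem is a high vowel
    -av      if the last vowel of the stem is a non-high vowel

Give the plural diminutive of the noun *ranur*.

The last vowel of *ranur* is /u/, which is a back vowel, so the diminutive suffix is -ut, giving *ranurut*.
Since the last vowel of the diminutive form *ranurut* is /u/ (a high vowel), it takes -upu, giving *ranurutupu*.

ranurutupu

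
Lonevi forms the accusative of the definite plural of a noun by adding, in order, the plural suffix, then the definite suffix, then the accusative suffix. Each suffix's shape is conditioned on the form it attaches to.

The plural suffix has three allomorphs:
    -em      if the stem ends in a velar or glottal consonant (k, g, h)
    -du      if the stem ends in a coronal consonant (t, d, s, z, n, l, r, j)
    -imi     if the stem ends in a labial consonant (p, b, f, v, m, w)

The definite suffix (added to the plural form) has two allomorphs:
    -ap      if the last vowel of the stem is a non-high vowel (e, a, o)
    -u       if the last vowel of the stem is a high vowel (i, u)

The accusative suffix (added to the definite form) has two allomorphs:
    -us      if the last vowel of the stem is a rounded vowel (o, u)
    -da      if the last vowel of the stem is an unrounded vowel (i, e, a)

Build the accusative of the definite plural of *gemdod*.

The final consonant of *gemdod* is /d/, which is coronal, so the plural suffix is -du, giving *gemdoddu*.
The last vowel of the plural form *gemdoddu* is /u/, which is a high vowel, so the definite suffix is -u, giving *gemdodduu*.
The last vowel of the definite form *gemdodduu* is /u/, which is a rounded vowel, so the accusative suffix is -us, giving *gemdodduuus*.

gemdodduuus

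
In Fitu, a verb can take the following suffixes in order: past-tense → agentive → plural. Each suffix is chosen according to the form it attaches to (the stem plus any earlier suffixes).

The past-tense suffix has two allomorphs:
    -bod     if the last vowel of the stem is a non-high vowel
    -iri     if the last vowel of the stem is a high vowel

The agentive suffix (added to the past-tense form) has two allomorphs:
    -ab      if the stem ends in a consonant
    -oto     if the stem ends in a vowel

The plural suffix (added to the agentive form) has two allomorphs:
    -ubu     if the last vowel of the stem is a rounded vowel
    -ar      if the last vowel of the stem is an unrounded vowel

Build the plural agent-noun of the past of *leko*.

*leko*: last vowel = /o/, a non-high vowel → -bod → *lekobod*.
Since the final sound of the past-tense form *lekobod* is /d/ (a consonant), it takes -ab, giving *lekobodab*.
The last vowel of the agentive form *lekobodab* is /a/, which is an unrounded vowel, so the plural suffix is -ar, giving *lekobodabar*.

lekobodabar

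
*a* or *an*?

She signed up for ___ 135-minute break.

The indefinite article is chosen by the initial *sound* of the following word, not its spelling.
The number *135* is spoken "one hundred …", beginning with /wʌn/ — a consonant sound.
So the article is *a*: She signed up for a 135-minute break.

a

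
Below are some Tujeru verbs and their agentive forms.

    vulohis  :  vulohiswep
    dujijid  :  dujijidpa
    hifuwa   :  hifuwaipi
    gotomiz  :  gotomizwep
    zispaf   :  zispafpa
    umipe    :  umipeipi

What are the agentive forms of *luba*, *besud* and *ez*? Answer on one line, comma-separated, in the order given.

lubaipi, besudpa, ezwep

The pattern is sibilance of the final sound: -wep when the stem ends in a sibilant (*vulohis*, *gotomiz*); -pa when the stem ends in a non-sibilant consonant (*dujijid*, *zispaf*); -ipi when the stem ends in a vowel (*hifuwa*, *umipe*).
*luba* — final sound /a/ (a vowel) → -ipi → *lubaipi*.
The final sound of *besud* is /d/, which is a non-sibilant consonant, so the suffix is -pa, giving *besudpa*.
The final sound of *ez* is /z/, which is a sibilant, so the suffix is -wep, giving *ezwep*.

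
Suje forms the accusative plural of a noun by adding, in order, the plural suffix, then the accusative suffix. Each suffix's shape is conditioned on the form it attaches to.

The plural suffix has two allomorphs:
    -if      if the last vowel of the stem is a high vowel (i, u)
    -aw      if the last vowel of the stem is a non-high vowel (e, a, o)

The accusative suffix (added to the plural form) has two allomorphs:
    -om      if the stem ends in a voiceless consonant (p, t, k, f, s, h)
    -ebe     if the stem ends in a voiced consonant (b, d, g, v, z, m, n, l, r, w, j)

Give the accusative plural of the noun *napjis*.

Since the last vowel of *napjis* is /i/ (a high vowel), it takes -if, giving *napjisif*.
The plural form *napjisif*: final consonant = /f/, voiceless → -om → *napjisifom*.

napjisifom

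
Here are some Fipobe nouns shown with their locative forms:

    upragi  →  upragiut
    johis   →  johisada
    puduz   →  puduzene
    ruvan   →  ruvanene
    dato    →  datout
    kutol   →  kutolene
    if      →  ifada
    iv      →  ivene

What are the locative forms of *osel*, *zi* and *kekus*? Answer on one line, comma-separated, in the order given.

oselene, ziut, kekusada

The pattern is voicing of the final sound: -ada when the stem ends in a voiceless consonant (*johis*, *if*); -ene when the stem ends in a voiced consonant (*puduz*, *ruvan*, *kutol*, *iv*); -ut when the stem ends in a vowel (*upragi*, *dato*).
*osel* — final sound /l/ (a voiced consonant) → -ene → *oselene*.
*zi* — final sound /i/ (a vowel) → -ut → *ziut*.
Since the final sound of *kekus* is /s/ (a voiceless consonant), it takes -ada, giving *kekusada*.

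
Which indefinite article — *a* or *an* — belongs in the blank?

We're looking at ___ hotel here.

The indefinite article is chosen by the initial *sound* of the following word, not its spelling.
*hotel* begins with the sound /h/ (h is pronounced) — a consonant sound.
So the article is *a*: We're looking at a hotel here.

a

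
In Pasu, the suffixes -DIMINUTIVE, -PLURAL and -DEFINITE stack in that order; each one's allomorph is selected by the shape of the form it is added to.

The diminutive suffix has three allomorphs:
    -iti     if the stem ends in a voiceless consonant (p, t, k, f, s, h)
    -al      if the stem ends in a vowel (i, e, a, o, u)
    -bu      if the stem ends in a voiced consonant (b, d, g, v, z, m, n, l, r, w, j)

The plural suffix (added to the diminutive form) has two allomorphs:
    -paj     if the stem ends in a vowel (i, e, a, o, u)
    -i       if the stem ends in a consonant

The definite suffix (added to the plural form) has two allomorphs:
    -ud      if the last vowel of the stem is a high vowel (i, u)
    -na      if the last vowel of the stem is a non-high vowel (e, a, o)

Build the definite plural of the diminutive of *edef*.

edefitipajna

*edef*: final sound = /f/, a voiceless consonant → -iti → *edefiti*.
The diminutive form *edefiti* — final sound /i/ (a vowel) → -paj → *edefitipaj*.
The plural form *edefitipaj*: last vowel = /a/, a non-high vowel → -na → *edefitipajna*.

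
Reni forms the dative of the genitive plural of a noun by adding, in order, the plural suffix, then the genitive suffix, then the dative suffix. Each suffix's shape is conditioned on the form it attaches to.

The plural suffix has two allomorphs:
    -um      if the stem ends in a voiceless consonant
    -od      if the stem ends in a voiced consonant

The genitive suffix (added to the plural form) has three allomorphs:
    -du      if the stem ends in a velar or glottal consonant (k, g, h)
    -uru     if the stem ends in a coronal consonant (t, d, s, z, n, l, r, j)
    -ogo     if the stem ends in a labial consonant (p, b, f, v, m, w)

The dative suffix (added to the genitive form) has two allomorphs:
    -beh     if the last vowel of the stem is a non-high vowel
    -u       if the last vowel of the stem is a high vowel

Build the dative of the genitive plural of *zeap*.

zeapumogobeh

*zeap* — final consonant /p/ (voiceless) → -um → *zeapum*.
The final consonant of the plural form *zeapum* is /m/, which is labial, so the genitive suffix is -ogo, giving *zeapumogo*.
The genitive form *zeapumogo* — last vowel /o/ (a non-high vowel) → -beh → *zeapumogobeh*.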